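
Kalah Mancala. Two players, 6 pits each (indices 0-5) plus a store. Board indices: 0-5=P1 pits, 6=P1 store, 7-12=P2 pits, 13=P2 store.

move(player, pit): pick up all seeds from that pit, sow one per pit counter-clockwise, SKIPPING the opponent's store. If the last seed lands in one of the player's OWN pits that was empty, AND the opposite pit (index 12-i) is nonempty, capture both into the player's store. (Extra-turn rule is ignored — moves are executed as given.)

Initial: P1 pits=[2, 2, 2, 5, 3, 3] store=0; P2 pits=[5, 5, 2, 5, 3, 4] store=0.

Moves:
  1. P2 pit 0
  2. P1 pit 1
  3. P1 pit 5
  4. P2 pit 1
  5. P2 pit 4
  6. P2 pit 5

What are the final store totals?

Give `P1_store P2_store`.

Move 1: P2 pit0 -> P1=[2,2,2,5,3,3](0) P2=[0,6,3,6,4,5](0)
Move 2: P1 pit1 -> P1=[2,0,3,6,3,3](0) P2=[0,6,3,6,4,5](0)
Move 3: P1 pit5 -> P1=[2,0,3,6,3,0](1) P2=[1,7,3,6,4,5](0)
Move 4: P2 pit1 -> P1=[3,1,3,6,3,0](1) P2=[1,0,4,7,5,6](1)
Move 5: P2 pit4 -> P1=[4,2,4,6,3,0](1) P2=[1,0,4,7,0,7](2)
Move 6: P2 pit5 -> P1=[5,3,5,7,4,1](1) P2=[1,0,4,7,0,0](3)

Answer: 1 3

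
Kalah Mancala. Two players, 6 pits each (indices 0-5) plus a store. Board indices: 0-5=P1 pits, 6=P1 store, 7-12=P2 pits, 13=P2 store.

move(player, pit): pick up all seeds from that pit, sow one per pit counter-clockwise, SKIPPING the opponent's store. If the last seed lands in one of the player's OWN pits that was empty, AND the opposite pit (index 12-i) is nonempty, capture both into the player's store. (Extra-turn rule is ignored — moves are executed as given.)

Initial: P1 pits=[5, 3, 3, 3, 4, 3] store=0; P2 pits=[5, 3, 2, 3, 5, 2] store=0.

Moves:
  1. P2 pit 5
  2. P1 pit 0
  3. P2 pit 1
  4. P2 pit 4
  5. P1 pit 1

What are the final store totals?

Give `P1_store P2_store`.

Move 1: P2 pit5 -> P1=[6,3,3,3,4,3](0) P2=[5,3,2,3,5,0](1)
Move 2: P1 pit0 -> P1=[0,4,4,4,5,4](1) P2=[5,3,2,3,5,0](1)
Move 3: P2 pit1 -> P1=[0,4,4,4,5,4](1) P2=[5,0,3,4,6,0](1)
Move 4: P2 pit4 -> P1=[1,5,5,5,5,4](1) P2=[5,0,3,4,0,1](2)
Move 5: P1 pit1 -> P1=[1,0,6,6,6,5](2) P2=[5,0,3,4,0,1](2)

Answer: 2 2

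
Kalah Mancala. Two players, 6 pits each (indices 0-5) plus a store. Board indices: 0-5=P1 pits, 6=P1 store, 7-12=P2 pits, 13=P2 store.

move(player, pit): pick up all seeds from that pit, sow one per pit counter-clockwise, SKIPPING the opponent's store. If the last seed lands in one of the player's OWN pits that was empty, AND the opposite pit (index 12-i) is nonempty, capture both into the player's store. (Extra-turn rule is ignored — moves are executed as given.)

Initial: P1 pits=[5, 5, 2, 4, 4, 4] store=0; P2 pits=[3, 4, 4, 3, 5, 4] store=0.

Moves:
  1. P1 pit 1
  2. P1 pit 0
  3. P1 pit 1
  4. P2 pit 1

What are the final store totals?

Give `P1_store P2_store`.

Answer: 1 0

Derivation:
Move 1: P1 pit1 -> P1=[5,0,3,5,5,5](1) P2=[3,4,4,3,5,4](0)
Move 2: P1 pit0 -> P1=[0,1,4,6,6,6](1) P2=[3,4,4,3,5,4](0)
Move 3: P1 pit1 -> P1=[0,0,5,6,6,6](1) P2=[3,4,4,3,5,4](0)
Move 4: P2 pit1 -> P1=[0,0,5,6,6,6](1) P2=[3,0,5,4,6,5](0)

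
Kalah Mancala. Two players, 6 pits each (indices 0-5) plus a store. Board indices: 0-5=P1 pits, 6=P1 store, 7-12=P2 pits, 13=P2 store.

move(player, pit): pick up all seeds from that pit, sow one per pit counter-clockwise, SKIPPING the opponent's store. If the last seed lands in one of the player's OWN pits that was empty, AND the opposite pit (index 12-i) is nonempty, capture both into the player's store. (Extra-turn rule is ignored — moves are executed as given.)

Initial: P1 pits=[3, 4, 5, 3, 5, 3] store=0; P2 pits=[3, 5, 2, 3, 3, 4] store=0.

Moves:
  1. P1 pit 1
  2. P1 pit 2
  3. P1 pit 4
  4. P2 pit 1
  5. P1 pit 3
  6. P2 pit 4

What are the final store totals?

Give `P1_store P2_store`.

Move 1: P1 pit1 -> P1=[3,0,6,4,6,4](0) P2=[3,5,2,3,3,4](0)
Move 2: P1 pit2 -> P1=[3,0,0,5,7,5](1) P2=[4,6,2,3,3,4](0)
Move 3: P1 pit4 -> P1=[3,0,0,5,0,6](2) P2=[5,7,3,4,4,4](0)
Move 4: P2 pit1 -> P1=[4,1,0,5,0,6](2) P2=[5,0,4,5,5,5](1)
Move 5: P1 pit3 -> P1=[4,1,0,0,1,7](3) P2=[6,1,4,5,5,5](1)
Move 6: P2 pit4 -> P1=[5,2,1,0,1,7](3) P2=[6,1,4,5,0,6](2)

Answer: 3 2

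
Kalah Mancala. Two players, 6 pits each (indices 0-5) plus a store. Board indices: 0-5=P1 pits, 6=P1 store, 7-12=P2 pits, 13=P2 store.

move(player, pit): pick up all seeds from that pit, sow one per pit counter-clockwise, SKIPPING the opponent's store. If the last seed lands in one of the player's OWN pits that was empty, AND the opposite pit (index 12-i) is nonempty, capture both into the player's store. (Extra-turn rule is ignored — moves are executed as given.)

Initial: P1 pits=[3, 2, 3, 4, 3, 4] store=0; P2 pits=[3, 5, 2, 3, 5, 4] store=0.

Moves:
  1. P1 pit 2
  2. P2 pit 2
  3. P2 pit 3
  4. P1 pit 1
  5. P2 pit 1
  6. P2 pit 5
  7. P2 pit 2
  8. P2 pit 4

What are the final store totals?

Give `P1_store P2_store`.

Answer: 0 4

Derivation:
Move 1: P1 pit2 -> P1=[3,2,0,5,4,5](0) P2=[3,5,2,3,5,4](0)
Move 2: P2 pit2 -> P1=[3,2,0,5,4,5](0) P2=[3,5,0,4,6,4](0)
Move 3: P2 pit3 -> P1=[4,2,0,5,4,5](0) P2=[3,5,0,0,7,5](1)
Move 4: P1 pit1 -> P1=[4,0,1,6,4,5](0) P2=[3,5,0,0,7,5](1)
Move 5: P2 pit1 -> P1=[4,0,1,6,4,5](0) P2=[3,0,1,1,8,6](2)
Move 6: P2 pit5 -> P1=[5,1,2,7,5,5](0) P2=[3,0,1,1,8,0](3)
Move 7: P2 pit2 -> P1=[5,1,2,7,5,5](0) P2=[3,0,0,2,8,0](3)
Move 8: P2 pit4 -> P1=[6,2,3,8,6,6](0) P2=[3,0,0,2,0,1](4)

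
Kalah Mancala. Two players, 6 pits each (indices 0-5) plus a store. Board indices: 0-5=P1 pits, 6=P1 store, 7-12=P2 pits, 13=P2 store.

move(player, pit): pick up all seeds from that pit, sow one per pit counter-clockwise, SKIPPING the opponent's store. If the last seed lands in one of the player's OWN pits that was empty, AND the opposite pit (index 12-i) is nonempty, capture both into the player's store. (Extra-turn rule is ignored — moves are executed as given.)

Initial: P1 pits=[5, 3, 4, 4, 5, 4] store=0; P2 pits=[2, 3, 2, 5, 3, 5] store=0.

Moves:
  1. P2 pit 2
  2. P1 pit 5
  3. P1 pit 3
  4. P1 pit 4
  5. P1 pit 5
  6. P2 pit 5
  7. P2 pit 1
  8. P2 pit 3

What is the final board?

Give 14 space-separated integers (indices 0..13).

Move 1: P2 pit2 -> P1=[5,3,4,4,5,4](0) P2=[2,3,0,6,4,5](0)
Move 2: P1 pit5 -> P1=[5,3,4,4,5,0](1) P2=[3,4,1,6,4,5](0)
Move 3: P1 pit3 -> P1=[5,3,4,0,6,1](2) P2=[4,4,1,6,4,5](0)
Move 4: P1 pit4 -> P1=[5,3,4,0,0,2](3) P2=[5,5,2,7,4,5](0)
Move 5: P1 pit5 -> P1=[5,3,4,0,0,0](4) P2=[6,5,2,7,4,5](0)
Move 6: P2 pit5 -> P1=[6,4,5,1,0,0](4) P2=[6,5,2,7,4,0](1)
Move 7: P2 pit1 -> P1=[6,4,5,1,0,0](4) P2=[6,0,3,8,5,1](2)
Move 8: P2 pit3 -> P1=[7,5,6,2,1,0](4) P2=[6,0,3,0,6,2](3)

Answer: 7 5 6 2 1 0 4 6 0 3 0 6 2 3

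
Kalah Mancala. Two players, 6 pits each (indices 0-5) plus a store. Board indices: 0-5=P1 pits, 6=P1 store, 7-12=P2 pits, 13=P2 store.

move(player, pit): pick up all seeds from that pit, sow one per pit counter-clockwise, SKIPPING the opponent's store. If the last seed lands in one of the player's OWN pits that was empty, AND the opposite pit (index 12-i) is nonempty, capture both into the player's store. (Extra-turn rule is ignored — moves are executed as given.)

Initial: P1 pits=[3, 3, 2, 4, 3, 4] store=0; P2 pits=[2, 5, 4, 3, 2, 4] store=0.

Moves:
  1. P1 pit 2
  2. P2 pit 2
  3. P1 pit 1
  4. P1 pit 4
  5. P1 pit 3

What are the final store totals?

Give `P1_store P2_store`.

Move 1: P1 pit2 -> P1=[3,3,0,5,4,4](0) P2=[2,5,4,3,2,4](0)
Move 2: P2 pit2 -> P1=[3,3,0,5,4,4](0) P2=[2,5,0,4,3,5](1)
Move 3: P1 pit1 -> P1=[3,0,1,6,5,4](0) P2=[2,5,0,4,3,5](1)
Move 4: P1 pit4 -> P1=[3,0,1,6,0,5](1) P2=[3,6,1,4,3,5](1)
Move 5: P1 pit3 -> P1=[3,0,1,0,1,6](2) P2=[4,7,2,4,3,5](1)

Answer: 2 1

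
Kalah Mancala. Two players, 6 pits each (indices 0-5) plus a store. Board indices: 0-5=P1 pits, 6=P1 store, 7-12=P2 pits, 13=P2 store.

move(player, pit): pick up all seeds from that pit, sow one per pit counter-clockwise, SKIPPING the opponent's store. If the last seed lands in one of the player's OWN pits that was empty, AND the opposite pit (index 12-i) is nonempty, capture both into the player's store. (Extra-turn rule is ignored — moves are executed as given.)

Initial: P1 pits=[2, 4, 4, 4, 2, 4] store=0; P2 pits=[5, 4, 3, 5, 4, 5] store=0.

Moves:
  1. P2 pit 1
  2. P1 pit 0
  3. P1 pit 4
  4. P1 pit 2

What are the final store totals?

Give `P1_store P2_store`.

Move 1: P2 pit1 -> P1=[2,4,4,4,2,4](0) P2=[5,0,4,6,5,6](0)
Move 2: P1 pit0 -> P1=[0,5,5,4,2,4](0) P2=[5,0,4,6,5,6](0)
Move 3: P1 pit4 -> P1=[0,5,5,4,0,5](1) P2=[5,0,4,6,5,6](0)
Move 4: P1 pit2 -> P1=[0,5,0,5,1,6](2) P2=[6,0,4,6,5,6](0)

Answer: 2 0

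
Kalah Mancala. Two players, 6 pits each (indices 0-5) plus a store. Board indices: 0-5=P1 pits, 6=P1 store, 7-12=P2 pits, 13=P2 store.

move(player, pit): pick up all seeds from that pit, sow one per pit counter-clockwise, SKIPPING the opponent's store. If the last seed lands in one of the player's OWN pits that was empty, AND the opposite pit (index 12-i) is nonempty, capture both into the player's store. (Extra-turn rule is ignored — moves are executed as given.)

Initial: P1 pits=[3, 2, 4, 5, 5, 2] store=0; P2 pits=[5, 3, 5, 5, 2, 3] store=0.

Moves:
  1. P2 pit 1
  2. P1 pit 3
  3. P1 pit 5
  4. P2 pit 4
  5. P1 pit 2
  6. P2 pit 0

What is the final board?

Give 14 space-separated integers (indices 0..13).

Move 1: P2 pit1 -> P1=[3,2,4,5,5,2](0) P2=[5,0,6,6,3,3](0)
Move 2: P1 pit3 -> P1=[3,2,4,0,6,3](1) P2=[6,1,6,6,3,3](0)
Move 3: P1 pit5 -> P1=[3,2,4,0,6,0](2) P2=[7,2,6,6,3,3](0)
Move 4: P2 pit4 -> P1=[4,2,4,0,6,0](2) P2=[7,2,6,6,0,4](1)
Move 5: P1 pit2 -> P1=[4,2,0,1,7,1](3) P2=[7,2,6,6,0,4](1)
Move 6: P2 pit0 -> P1=[5,2,0,1,7,1](3) P2=[0,3,7,7,1,5](2)

Answer: 5 2 0 1 7 1 3 0 3 7 7 1 5 2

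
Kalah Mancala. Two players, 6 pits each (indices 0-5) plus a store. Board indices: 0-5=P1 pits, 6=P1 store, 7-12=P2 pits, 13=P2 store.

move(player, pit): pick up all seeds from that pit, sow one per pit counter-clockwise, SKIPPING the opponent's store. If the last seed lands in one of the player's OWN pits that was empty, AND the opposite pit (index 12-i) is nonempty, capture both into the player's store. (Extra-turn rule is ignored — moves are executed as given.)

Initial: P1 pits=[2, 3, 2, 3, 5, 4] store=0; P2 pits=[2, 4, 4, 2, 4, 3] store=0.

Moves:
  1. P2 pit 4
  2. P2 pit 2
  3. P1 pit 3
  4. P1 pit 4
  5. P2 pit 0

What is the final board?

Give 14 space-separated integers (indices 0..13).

Move 1: P2 pit4 -> P1=[3,4,2,3,5,4](0) P2=[2,4,4,2,0,4](1)
Move 2: P2 pit2 -> P1=[3,4,2,3,5,4](0) P2=[2,4,0,3,1,5](2)
Move 3: P1 pit3 -> P1=[3,4,2,0,6,5](1) P2=[2,4,0,3,1,5](2)
Move 4: P1 pit4 -> P1=[3,4,2,0,0,6](2) P2=[3,5,1,4,1,5](2)
Move 5: P2 pit0 -> P1=[3,4,2,0,0,6](2) P2=[0,6,2,5,1,5](2)

Answer: 3 4 2 0 0 6 2 0 6 2 5 1 5 2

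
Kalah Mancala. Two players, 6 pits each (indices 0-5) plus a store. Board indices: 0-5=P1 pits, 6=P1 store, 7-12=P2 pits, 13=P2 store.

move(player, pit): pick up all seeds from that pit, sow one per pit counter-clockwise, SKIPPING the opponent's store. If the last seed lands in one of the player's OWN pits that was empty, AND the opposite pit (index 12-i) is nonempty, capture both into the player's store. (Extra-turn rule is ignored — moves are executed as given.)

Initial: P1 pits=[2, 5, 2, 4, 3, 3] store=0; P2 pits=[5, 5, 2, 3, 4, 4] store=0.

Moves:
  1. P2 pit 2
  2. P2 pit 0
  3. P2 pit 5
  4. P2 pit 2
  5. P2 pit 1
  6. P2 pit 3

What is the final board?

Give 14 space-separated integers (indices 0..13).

Move 1: P2 pit2 -> P1=[2,5,2,4,3,3](0) P2=[5,5,0,4,5,4](0)
Move 2: P2 pit0 -> P1=[2,5,2,4,3,3](0) P2=[0,6,1,5,6,5](0)
Move 3: P2 pit5 -> P1=[3,6,3,5,3,3](0) P2=[0,6,1,5,6,0](1)
Move 4: P2 pit2 -> P1=[3,6,3,5,3,3](0) P2=[0,6,0,6,6,0](1)
Move 5: P2 pit1 -> P1=[4,6,3,5,3,3](0) P2=[0,0,1,7,7,1](2)
Move 6: P2 pit3 -> P1=[5,7,4,6,3,3](0) P2=[0,0,1,0,8,2](3)

Answer: 5 7 4 6 3 3 0 0 0 1 0 8 2 3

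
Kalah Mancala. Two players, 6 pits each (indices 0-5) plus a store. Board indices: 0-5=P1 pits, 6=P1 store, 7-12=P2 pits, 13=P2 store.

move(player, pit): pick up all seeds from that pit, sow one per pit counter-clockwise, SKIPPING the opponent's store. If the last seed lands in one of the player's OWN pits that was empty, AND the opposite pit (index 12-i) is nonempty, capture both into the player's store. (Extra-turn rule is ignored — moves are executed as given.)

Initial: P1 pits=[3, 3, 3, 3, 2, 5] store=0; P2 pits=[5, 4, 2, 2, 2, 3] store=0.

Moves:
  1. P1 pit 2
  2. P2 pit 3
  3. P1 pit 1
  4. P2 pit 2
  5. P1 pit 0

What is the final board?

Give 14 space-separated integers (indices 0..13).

Answer: 0 1 2 6 4 6 0 5 4 0 1 4 4 0

Derivation:
Move 1: P1 pit2 -> P1=[3,3,0,4,3,6](0) P2=[5,4,2,2,2,3](0)
Move 2: P2 pit3 -> P1=[3,3,0,4,3,6](0) P2=[5,4,2,0,3,4](0)
Move 3: P1 pit1 -> P1=[3,0,1,5,4,6](0) P2=[5,4,2,0,3,4](0)
Move 4: P2 pit2 -> P1=[3,0,1,5,4,6](0) P2=[5,4,0,1,4,4](0)
Move 5: P1 pit0 -> P1=[0,1,2,6,4,6](0) P2=[5,4,0,1,4,4](0)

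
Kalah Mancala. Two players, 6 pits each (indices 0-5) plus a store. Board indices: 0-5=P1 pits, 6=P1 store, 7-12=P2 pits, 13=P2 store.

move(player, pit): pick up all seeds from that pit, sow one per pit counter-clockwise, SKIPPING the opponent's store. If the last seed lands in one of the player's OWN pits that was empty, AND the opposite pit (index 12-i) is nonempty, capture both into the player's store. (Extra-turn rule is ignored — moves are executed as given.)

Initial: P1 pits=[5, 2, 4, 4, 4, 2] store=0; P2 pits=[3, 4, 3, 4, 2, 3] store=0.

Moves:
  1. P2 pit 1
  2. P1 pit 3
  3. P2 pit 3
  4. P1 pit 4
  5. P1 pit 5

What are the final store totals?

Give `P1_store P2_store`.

Answer: 3 1

Derivation:
Move 1: P2 pit1 -> P1=[5,2,4,4,4,2](0) P2=[3,0,4,5,3,4](0)
Move 2: P1 pit3 -> P1=[5,2,4,0,5,3](1) P2=[4,0,4,5,3,4](0)
Move 3: P2 pit3 -> P1=[6,3,4,0,5,3](1) P2=[4,0,4,0,4,5](1)
Move 4: P1 pit4 -> P1=[6,3,4,0,0,4](2) P2=[5,1,5,0,4,5](1)
Move 5: P1 pit5 -> P1=[6,3,4,0,0,0](3) P2=[6,2,6,0,4,5](1)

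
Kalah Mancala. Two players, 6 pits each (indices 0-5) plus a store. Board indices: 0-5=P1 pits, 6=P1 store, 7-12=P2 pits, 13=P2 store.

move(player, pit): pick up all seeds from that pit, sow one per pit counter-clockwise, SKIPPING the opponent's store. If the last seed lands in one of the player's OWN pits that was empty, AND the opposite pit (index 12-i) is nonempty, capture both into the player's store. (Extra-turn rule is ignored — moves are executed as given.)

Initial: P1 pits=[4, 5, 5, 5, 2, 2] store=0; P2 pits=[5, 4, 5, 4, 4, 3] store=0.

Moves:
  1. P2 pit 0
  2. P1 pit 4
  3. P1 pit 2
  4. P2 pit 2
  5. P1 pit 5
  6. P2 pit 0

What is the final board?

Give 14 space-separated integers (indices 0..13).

Move 1: P2 pit0 -> P1=[4,5,5,5,2,2](0) P2=[0,5,6,5,5,4](0)
Move 2: P1 pit4 -> P1=[4,5,5,5,0,3](1) P2=[0,5,6,5,5,4](0)
Move 3: P1 pit2 -> P1=[4,5,0,6,1,4](2) P2=[1,5,6,5,5,4](0)
Move 4: P2 pit2 -> P1=[5,6,0,6,1,4](2) P2=[1,5,0,6,6,5](1)
Move 5: P1 pit5 -> P1=[5,6,0,6,1,0](3) P2=[2,6,1,6,6,5](1)
Move 6: P2 pit0 -> P1=[5,6,0,6,1,0](3) P2=[0,7,2,6,6,5](1)

Answer: 5 6 0 6 1 0 3 0 7 2 6 6 5 1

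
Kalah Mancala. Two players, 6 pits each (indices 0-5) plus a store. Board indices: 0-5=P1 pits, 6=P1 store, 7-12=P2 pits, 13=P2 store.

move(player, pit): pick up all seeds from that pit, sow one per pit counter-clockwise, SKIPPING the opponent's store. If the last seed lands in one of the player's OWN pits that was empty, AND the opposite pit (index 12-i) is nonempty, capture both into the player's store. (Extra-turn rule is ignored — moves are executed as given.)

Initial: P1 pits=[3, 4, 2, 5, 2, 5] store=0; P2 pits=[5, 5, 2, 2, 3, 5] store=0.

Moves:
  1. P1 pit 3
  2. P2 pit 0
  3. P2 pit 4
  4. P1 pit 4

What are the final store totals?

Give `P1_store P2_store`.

Answer: 2 2

Derivation:
Move 1: P1 pit3 -> P1=[3,4,2,0,3,6](1) P2=[6,6,2,2,3,5](0)
Move 2: P2 pit0 -> P1=[3,4,2,0,3,6](1) P2=[0,7,3,3,4,6](1)
Move 3: P2 pit4 -> P1=[4,5,2,0,3,6](1) P2=[0,7,3,3,0,7](2)
Move 4: P1 pit4 -> P1=[4,5,2,0,0,7](2) P2=[1,7,3,3,0,7](2)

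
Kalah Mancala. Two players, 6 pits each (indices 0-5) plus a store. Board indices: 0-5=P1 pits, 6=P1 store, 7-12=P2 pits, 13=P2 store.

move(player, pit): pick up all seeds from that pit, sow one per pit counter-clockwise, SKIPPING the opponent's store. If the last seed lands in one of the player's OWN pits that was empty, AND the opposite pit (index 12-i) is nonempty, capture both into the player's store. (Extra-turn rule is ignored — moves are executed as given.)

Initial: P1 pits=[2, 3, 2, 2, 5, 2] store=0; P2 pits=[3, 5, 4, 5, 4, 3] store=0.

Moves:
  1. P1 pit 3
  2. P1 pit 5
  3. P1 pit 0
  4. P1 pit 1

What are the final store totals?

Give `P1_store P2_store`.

Move 1: P1 pit3 -> P1=[2,3,2,0,6,3](0) P2=[3,5,4,5,4,3](0)
Move 2: P1 pit5 -> P1=[2,3,2,0,6,0](1) P2=[4,6,4,5,4,3](0)
Move 3: P1 pit0 -> P1=[0,4,3,0,6,0](1) P2=[4,6,4,5,4,3](0)
Move 4: P1 pit1 -> P1=[0,0,4,1,7,0](6) P2=[0,6,4,5,4,3](0)

Answer: 6 0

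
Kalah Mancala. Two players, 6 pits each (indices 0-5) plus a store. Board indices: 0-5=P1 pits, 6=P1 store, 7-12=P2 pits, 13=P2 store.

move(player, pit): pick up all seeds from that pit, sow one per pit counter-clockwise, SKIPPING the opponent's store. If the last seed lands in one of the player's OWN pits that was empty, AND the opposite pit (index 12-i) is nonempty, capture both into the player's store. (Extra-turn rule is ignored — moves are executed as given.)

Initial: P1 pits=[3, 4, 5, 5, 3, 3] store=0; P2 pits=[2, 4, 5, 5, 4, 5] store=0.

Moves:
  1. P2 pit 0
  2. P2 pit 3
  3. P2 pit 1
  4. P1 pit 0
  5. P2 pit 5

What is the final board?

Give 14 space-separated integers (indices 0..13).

Move 1: P2 pit0 -> P1=[3,4,5,5,3,3](0) P2=[0,5,6,5,4,5](0)
Move 2: P2 pit3 -> P1=[4,5,5,5,3,3](0) P2=[0,5,6,0,5,6](1)
Move 3: P2 pit1 -> P1=[4,5,5,5,3,3](0) P2=[0,0,7,1,6,7](2)
Move 4: P1 pit0 -> P1=[0,6,6,6,4,3](0) P2=[0,0,7,1,6,7](2)
Move 5: P2 pit5 -> P1=[1,7,7,7,5,4](0) P2=[0,0,7,1,6,0](3)

Answer: 1 7 7 7 5 4 0 0 0 7 1 6 0 3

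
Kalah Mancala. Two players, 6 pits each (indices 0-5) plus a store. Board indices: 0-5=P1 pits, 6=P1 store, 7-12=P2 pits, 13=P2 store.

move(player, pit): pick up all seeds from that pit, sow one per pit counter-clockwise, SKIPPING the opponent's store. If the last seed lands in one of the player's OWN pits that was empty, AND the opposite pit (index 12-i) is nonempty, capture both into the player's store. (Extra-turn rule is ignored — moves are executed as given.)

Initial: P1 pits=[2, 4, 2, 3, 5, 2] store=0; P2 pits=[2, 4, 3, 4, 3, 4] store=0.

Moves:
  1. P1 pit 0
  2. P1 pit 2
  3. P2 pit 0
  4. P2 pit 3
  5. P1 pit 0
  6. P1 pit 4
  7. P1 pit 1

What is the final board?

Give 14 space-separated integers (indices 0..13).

Answer: 0 0 1 5 1 5 2 2 6 5 1 4 5 1

Derivation:
Move 1: P1 pit0 -> P1=[0,5,3,3,5,2](0) P2=[2,4,3,4,3,4](0)
Move 2: P1 pit2 -> P1=[0,5,0,4,6,3](0) P2=[2,4,3,4,3,4](0)
Move 3: P2 pit0 -> P1=[0,5,0,4,6,3](0) P2=[0,5,4,4,3,4](0)
Move 4: P2 pit3 -> P1=[1,5,0,4,6,3](0) P2=[0,5,4,0,4,5](1)
Move 5: P1 pit0 -> P1=[0,6,0,4,6,3](0) P2=[0,5,4,0,4,5](1)
Move 6: P1 pit4 -> P1=[0,6,0,4,0,4](1) P2=[1,6,5,1,4,5](1)
Move 7: P1 pit1 -> P1=[0,0,1,5,1,5](2) P2=[2,6,5,1,4,5](1)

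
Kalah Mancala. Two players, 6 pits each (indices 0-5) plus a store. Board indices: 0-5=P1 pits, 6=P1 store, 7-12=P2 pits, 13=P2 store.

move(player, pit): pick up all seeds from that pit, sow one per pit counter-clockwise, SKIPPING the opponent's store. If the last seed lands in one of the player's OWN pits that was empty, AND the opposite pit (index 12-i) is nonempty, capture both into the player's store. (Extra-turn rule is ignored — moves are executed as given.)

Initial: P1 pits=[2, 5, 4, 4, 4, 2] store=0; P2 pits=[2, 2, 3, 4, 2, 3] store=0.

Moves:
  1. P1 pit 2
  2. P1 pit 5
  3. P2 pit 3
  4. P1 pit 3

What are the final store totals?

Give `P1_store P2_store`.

Move 1: P1 pit2 -> P1=[2,5,0,5,5,3](1) P2=[2,2,3,4,2,3](0)
Move 2: P1 pit5 -> P1=[2,5,0,5,5,0](2) P2=[3,3,3,4,2,3](0)
Move 3: P2 pit3 -> P1=[3,5,0,5,5,0](2) P2=[3,3,3,0,3,4](1)
Move 4: P1 pit3 -> P1=[3,5,0,0,6,1](3) P2=[4,4,3,0,3,4](1)

Answer: 3 1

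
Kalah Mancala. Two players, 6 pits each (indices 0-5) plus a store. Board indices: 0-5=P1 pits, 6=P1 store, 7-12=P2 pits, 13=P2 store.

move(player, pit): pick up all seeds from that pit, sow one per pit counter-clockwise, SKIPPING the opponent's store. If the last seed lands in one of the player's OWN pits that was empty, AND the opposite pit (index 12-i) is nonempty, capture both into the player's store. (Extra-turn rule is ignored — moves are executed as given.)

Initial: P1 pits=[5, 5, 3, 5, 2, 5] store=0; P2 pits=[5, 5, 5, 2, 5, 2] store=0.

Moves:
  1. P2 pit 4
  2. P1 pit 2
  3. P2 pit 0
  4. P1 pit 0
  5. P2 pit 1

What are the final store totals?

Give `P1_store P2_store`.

Answer: 2 2

Derivation:
Move 1: P2 pit4 -> P1=[6,6,4,5,2,5](0) P2=[5,5,5,2,0,3](1)
Move 2: P1 pit2 -> P1=[6,6,0,6,3,6](1) P2=[5,5,5,2,0,3](1)
Move 3: P2 pit0 -> P1=[6,6,0,6,3,6](1) P2=[0,6,6,3,1,4](1)
Move 4: P1 pit0 -> P1=[0,7,1,7,4,7](2) P2=[0,6,6,3,1,4](1)
Move 5: P2 pit1 -> P1=[1,7,1,7,4,7](2) P2=[0,0,7,4,2,5](2)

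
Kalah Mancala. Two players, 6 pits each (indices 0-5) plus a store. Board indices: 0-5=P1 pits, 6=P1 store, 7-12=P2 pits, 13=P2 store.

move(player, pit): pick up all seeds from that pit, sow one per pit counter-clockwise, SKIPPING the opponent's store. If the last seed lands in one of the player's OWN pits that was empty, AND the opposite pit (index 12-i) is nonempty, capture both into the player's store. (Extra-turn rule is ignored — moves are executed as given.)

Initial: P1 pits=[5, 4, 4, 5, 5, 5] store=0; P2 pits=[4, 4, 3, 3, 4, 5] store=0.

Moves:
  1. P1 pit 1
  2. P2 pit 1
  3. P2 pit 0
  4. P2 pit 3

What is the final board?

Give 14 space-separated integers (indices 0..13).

Answer: 6 1 5 6 6 6 0 0 1 5 0 7 7 1

Derivation:
Move 1: P1 pit1 -> P1=[5,0,5,6,6,6](0) P2=[4,4,3,3,4,5](0)
Move 2: P2 pit1 -> P1=[5,0,5,6,6,6](0) P2=[4,0,4,4,5,6](0)
Move 3: P2 pit0 -> P1=[5,0,5,6,6,6](0) P2=[0,1,5,5,6,6](0)
Move 4: P2 pit3 -> P1=[6,1,5,6,6,6](0) P2=[0,1,5,0,7,7](1)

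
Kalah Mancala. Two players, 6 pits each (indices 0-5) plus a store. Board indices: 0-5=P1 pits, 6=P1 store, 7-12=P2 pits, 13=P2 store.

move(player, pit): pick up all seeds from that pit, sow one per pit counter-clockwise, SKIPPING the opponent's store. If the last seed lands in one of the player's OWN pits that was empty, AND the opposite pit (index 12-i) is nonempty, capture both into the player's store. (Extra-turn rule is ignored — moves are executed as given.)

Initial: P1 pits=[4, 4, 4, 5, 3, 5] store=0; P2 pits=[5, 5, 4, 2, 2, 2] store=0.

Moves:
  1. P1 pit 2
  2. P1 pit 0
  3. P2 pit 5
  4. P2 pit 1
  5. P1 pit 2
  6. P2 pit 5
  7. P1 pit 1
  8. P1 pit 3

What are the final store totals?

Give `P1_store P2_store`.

Move 1: P1 pit2 -> P1=[4,4,0,6,4,6](1) P2=[5,5,4,2,2,2](0)
Move 2: P1 pit0 -> P1=[0,5,1,7,5,6](1) P2=[5,5,4,2,2,2](0)
Move 3: P2 pit5 -> P1=[1,5,1,7,5,6](1) P2=[5,5,4,2,2,0](1)
Move 4: P2 pit1 -> P1=[1,5,1,7,5,6](1) P2=[5,0,5,3,3,1](2)
Move 5: P1 pit2 -> P1=[1,5,0,8,5,6](1) P2=[5,0,5,3,3,1](2)
Move 6: P2 pit5 -> P1=[1,5,0,8,5,6](1) P2=[5,0,5,3,3,0](3)
Move 7: P1 pit1 -> P1=[1,0,1,9,6,7](2) P2=[5,0,5,3,3,0](3)
Move 8: P1 pit3 -> P1=[1,0,1,0,7,8](3) P2=[6,1,6,4,4,1](3)

Answer: 3 3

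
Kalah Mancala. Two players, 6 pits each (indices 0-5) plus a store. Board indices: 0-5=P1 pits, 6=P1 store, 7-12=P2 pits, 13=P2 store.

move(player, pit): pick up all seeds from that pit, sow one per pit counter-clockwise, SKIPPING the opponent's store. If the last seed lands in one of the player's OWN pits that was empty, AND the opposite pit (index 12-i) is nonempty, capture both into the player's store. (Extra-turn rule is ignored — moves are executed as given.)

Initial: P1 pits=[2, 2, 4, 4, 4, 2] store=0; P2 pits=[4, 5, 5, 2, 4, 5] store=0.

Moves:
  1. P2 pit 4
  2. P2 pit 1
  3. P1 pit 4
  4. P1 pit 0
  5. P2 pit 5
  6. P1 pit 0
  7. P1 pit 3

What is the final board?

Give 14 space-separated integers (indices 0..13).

Move 1: P2 pit4 -> P1=[3,3,4,4,4,2](0) P2=[4,5,5,2,0,6](1)
Move 2: P2 pit1 -> P1=[3,3,4,4,4,2](0) P2=[4,0,6,3,1,7](2)
Move 3: P1 pit4 -> P1=[3,3,4,4,0,3](1) P2=[5,1,6,3,1,7](2)
Move 4: P1 pit0 -> P1=[0,4,5,5,0,3](1) P2=[5,1,6,3,1,7](2)
Move 5: P2 pit5 -> P1=[1,5,6,6,1,4](1) P2=[5,1,6,3,1,0](3)
Move 6: P1 pit0 -> P1=[0,6,6,6,1,4](1) P2=[5,1,6,3,1,0](3)
Move 7: P1 pit3 -> P1=[0,6,6,0,2,5](2) P2=[6,2,7,3,1,0](3)

Answer: 0 6 6 0 2 5 2 6 2 7 3 1 0 3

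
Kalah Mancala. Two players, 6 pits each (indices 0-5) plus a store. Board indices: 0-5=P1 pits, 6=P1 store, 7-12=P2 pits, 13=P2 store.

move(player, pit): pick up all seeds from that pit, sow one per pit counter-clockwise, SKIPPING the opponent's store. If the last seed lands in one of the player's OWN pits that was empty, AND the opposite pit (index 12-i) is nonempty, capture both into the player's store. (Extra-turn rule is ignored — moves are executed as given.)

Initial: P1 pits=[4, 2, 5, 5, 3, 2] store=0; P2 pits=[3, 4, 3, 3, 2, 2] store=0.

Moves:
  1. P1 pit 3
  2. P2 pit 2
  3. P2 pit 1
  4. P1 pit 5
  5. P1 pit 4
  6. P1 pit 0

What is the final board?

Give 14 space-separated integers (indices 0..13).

Move 1: P1 pit3 -> P1=[4,2,5,0,4,3](1) P2=[4,5,3,3,2,2](0)
Move 2: P2 pit2 -> P1=[4,2,5,0,4,3](1) P2=[4,5,0,4,3,3](0)
Move 3: P2 pit1 -> P1=[4,2,5,0,4,3](1) P2=[4,0,1,5,4,4](1)
Move 4: P1 pit5 -> P1=[4,2,5,0,4,0](2) P2=[5,1,1,5,4,4](1)
Move 5: P1 pit4 -> P1=[4,2,5,0,0,1](3) P2=[6,2,1,5,4,4](1)
Move 6: P1 pit0 -> P1=[0,3,6,1,0,1](6) P2=[6,0,1,5,4,4](1)

Answer: 0 3 6 1 0 1 6 6 0 1 5 4 4 1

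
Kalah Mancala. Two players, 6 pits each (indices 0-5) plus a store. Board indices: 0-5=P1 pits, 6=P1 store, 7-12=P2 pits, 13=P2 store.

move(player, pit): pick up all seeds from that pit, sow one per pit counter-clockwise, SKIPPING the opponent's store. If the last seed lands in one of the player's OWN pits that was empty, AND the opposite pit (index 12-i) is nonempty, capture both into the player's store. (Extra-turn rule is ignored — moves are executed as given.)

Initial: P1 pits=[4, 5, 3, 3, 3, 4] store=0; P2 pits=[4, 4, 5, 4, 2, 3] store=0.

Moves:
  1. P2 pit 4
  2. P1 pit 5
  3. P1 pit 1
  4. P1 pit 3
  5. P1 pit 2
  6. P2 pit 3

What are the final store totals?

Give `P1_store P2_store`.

Move 1: P2 pit4 -> P1=[4,5,3,3,3,4](0) P2=[4,4,5,4,0,4](1)
Move 2: P1 pit5 -> P1=[4,5,3,3,3,0](1) P2=[5,5,6,4,0,4](1)
Move 3: P1 pit1 -> P1=[4,0,4,4,4,1](2) P2=[5,5,6,4,0,4](1)
Move 4: P1 pit3 -> P1=[4,0,4,0,5,2](3) P2=[6,5,6,4,0,4](1)
Move 5: P1 pit2 -> P1=[4,0,0,1,6,3](4) P2=[6,5,6,4,0,4](1)
Move 6: P2 pit3 -> P1=[5,0,0,1,6,3](4) P2=[6,5,6,0,1,5](2)

Answer: 4 2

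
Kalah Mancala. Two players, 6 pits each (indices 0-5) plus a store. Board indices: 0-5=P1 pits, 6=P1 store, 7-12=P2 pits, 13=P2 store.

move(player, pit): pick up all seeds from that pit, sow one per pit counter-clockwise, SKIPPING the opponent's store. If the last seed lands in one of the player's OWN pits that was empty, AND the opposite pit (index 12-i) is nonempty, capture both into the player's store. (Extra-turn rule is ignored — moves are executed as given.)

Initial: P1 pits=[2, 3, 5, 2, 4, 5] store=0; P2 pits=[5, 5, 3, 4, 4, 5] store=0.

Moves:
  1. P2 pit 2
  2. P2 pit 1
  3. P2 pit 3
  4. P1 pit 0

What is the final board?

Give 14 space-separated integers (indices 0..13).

Answer: 0 5 7 3 4 5 0 5 0 1 0 7 8 2

Derivation:
Move 1: P2 pit2 -> P1=[2,3,5,2,4,5](0) P2=[5,5,0,5,5,6](0)
Move 2: P2 pit1 -> P1=[2,3,5,2,4,5](0) P2=[5,0,1,6,6,7](1)
Move 3: P2 pit3 -> P1=[3,4,6,2,4,5](0) P2=[5,0,1,0,7,8](2)
Move 4: P1 pit0 -> P1=[0,5,7,3,4,5](0) P2=[5,0,1,0,7,8](2)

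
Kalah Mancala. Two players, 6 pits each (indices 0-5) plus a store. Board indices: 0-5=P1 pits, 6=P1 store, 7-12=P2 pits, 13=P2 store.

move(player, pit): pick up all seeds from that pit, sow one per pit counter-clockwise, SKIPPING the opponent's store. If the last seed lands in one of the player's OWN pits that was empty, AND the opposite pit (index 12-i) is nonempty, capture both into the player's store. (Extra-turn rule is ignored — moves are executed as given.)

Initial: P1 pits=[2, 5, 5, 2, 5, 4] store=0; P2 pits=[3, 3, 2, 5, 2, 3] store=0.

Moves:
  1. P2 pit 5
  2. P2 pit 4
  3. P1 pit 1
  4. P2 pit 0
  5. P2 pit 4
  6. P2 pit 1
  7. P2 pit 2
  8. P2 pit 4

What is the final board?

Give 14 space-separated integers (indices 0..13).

Move 1: P2 pit5 -> P1=[3,6,5,2,5,4](0) P2=[3,3,2,5,2,0](1)
Move 2: P2 pit4 -> P1=[3,6,5,2,5,4](0) P2=[3,3,2,5,0,1](2)
Move 3: P1 pit1 -> P1=[3,0,6,3,6,5](1) P2=[4,3,2,5,0,1](2)
Move 4: P2 pit0 -> P1=[3,0,6,3,6,5](1) P2=[0,4,3,6,1,1](2)
Move 5: P2 pit4 -> P1=[3,0,6,3,6,5](1) P2=[0,4,3,6,0,2](2)
Move 6: P2 pit1 -> P1=[3,0,6,3,6,5](1) P2=[0,0,4,7,1,3](2)
Move 7: P2 pit2 -> P1=[3,0,6,3,6,5](1) P2=[0,0,0,8,2,4](3)
Move 8: P2 pit4 -> P1=[3,0,6,3,6,5](1) P2=[0,0,0,8,0,5](4)

Answer: 3 0 6 3 6 5 1 0 0 0 8 0 5 4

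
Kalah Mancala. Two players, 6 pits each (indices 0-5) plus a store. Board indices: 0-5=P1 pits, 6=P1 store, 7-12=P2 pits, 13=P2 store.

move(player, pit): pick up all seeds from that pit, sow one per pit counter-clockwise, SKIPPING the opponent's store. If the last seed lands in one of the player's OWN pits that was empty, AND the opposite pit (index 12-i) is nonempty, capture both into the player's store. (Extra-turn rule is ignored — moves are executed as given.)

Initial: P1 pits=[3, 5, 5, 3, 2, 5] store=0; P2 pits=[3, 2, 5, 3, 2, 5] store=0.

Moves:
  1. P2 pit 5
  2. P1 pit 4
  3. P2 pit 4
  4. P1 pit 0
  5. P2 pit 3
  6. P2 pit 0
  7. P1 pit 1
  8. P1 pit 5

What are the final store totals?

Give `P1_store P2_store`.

Answer: 6 11

Derivation:
Move 1: P2 pit5 -> P1=[4,6,6,4,2,5](0) P2=[3,2,5,3,2,0](1)
Move 2: P1 pit4 -> P1=[4,6,6,4,0,6](1) P2=[3,2,5,3,2,0](1)
Move 3: P2 pit4 -> P1=[4,6,6,4,0,6](1) P2=[3,2,5,3,0,1](2)
Move 4: P1 pit0 -> P1=[0,7,7,5,0,6](4) P2=[3,0,5,3,0,1](2)
Move 5: P2 pit3 -> P1=[0,7,7,5,0,6](4) P2=[3,0,5,0,1,2](3)
Move 6: P2 pit0 -> P1=[0,7,0,5,0,6](4) P2=[0,1,6,0,1,2](11)
Move 7: P1 pit1 -> P1=[0,0,1,6,1,7](5) P2=[1,2,6,0,1,2](11)
Move 8: P1 pit5 -> P1=[0,0,1,6,1,0](6) P2=[2,3,7,1,2,3](11)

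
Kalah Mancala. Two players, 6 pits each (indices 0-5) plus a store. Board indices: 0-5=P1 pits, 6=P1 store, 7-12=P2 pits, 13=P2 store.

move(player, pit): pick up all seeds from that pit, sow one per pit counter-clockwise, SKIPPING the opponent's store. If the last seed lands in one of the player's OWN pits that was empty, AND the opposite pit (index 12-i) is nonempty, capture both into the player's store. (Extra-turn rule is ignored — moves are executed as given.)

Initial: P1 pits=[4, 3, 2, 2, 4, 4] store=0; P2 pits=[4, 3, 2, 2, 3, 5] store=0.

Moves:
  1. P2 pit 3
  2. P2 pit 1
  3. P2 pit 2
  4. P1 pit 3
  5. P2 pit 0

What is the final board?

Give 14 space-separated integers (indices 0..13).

Answer: 4 3 2 0 5 5 0 0 1 1 3 7 7 0

Derivation:
Move 1: P2 pit3 -> P1=[4,3,2,2,4,4](0) P2=[4,3,2,0,4,6](0)
Move 2: P2 pit1 -> P1=[4,3,2,2,4,4](0) P2=[4,0,3,1,5,6](0)
Move 3: P2 pit2 -> P1=[4,3,2,2,4,4](0) P2=[4,0,0,2,6,7](0)
Move 4: P1 pit3 -> P1=[4,3,2,0,5,5](0) P2=[4,0,0,2,6,7](0)
Move 5: P2 pit0 -> P1=[4,3,2,0,5,5](0) P2=[0,1,1,3,7,7](0)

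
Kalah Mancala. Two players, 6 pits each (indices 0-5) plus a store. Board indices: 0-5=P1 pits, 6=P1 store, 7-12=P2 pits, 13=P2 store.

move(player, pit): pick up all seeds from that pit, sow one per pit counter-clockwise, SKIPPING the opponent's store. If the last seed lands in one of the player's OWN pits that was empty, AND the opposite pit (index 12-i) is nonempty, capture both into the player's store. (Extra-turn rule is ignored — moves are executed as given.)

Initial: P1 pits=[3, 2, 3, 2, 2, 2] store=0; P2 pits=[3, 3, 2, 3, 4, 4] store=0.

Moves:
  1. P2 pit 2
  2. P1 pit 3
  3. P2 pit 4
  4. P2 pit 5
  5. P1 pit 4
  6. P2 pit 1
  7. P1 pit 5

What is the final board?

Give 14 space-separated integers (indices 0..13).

Move 1: P2 pit2 -> P1=[3,2,3,2,2,2](0) P2=[3,3,0,4,5,4](0)
Move 2: P1 pit3 -> P1=[3,2,3,0,3,3](0) P2=[3,3,0,4,5,4](0)
Move 3: P2 pit4 -> P1=[4,3,4,0,3,3](0) P2=[3,3,0,4,0,5](1)
Move 4: P2 pit5 -> P1=[5,4,5,1,3,3](0) P2=[3,3,0,4,0,0](2)
Move 5: P1 pit4 -> P1=[5,4,5,1,0,4](1) P2=[4,3,0,4,0,0](2)
Move 6: P2 pit1 -> P1=[5,0,5,1,0,4](1) P2=[4,0,1,5,0,0](7)
Move 7: P1 pit5 -> P1=[5,0,5,1,0,0](2) P2=[5,1,2,5,0,0](7)

Answer: 5 0 5 1 0 0 2 5 1 2 5 0 0 7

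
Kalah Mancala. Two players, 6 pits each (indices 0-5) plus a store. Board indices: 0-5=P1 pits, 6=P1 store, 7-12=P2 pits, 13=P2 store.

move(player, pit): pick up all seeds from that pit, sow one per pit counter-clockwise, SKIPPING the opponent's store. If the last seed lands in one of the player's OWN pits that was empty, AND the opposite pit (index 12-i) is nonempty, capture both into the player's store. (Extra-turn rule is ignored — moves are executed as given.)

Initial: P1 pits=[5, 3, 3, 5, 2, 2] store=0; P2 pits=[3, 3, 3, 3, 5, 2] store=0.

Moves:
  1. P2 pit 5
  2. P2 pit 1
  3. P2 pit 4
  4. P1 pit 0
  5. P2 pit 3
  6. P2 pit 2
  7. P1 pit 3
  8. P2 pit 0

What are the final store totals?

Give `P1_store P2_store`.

Move 1: P2 pit5 -> P1=[6,3,3,5,2,2](0) P2=[3,3,3,3,5,0](1)
Move 2: P2 pit1 -> P1=[6,3,3,5,2,2](0) P2=[3,0,4,4,6,0](1)
Move 3: P2 pit4 -> P1=[7,4,4,6,2,2](0) P2=[3,0,4,4,0,1](2)
Move 4: P1 pit0 -> P1=[0,5,5,7,3,3](1) P2=[4,0,4,4,0,1](2)
Move 5: P2 pit3 -> P1=[1,5,5,7,3,3](1) P2=[4,0,4,0,1,2](3)
Move 6: P2 pit2 -> P1=[1,5,5,7,3,3](1) P2=[4,0,0,1,2,3](4)
Move 7: P1 pit3 -> P1=[1,5,5,0,4,4](2) P2=[5,1,1,2,2,3](4)
Move 8: P2 pit0 -> P1=[1,5,5,0,4,4](2) P2=[0,2,2,3,3,4](4)

Answer: 2 4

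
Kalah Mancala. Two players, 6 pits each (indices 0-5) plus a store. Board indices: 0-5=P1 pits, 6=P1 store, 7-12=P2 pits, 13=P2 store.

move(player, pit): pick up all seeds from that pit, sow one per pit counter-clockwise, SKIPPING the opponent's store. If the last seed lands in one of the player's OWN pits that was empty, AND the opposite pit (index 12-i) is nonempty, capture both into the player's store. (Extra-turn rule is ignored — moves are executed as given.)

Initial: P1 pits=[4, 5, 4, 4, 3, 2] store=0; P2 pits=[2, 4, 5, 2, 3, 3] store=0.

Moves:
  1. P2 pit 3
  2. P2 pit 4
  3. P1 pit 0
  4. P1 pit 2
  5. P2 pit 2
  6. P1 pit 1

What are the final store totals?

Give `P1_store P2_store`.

Move 1: P2 pit3 -> P1=[4,5,4,4,3,2](0) P2=[2,4,5,0,4,4](0)
Move 2: P2 pit4 -> P1=[5,6,4,4,3,2](0) P2=[2,4,5,0,0,5](1)
Move 3: P1 pit0 -> P1=[0,7,5,5,4,3](0) P2=[2,4,5,0,0,5](1)
Move 4: P1 pit2 -> P1=[0,7,0,6,5,4](1) P2=[3,4,5,0,0,5](1)
Move 5: P2 pit2 -> P1=[1,7,0,6,5,4](1) P2=[3,4,0,1,1,6](2)
Move 6: P1 pit1 -> P1=[1,0,1,7,6,5](2) P2=[4,5,0,1,1,6](2)

Answer: 2 2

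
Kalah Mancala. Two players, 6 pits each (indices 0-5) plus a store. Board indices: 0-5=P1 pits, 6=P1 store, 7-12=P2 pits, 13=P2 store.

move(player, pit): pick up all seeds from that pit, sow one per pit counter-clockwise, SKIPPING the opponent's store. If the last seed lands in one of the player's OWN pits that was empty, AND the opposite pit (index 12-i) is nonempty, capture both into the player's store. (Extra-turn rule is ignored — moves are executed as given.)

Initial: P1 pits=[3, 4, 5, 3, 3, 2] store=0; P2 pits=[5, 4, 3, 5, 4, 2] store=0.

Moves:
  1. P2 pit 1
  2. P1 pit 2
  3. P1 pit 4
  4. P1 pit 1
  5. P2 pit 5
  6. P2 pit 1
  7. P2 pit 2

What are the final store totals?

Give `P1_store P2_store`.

Answer: 2 2

Derivation:
Move 1: P2 pit1 -> P1=[3,4,5,3,3,2](0) P2=[5,0,4,6,5,3](0)
Move 2: P1 pit2 -> P1=[3,4,0,4,4,3](1) P2=[6,0,4,6,5,3](0)
Move 3: P1 pit4 -> P1=[3,4,0,4,0,4](2) P2=[7,1,4,6,5,3](0)
Move 4: P1 pit1 -> P1=[3,0,1,5,1,5](2) P2=[7,1,4,6,5,3](0)
Move 5: P2 pit5 -> P1=[4,1,1,5,1,5](2) P2=[7,1,4,6,5,0](1)
Move 6: P2 pit1 -> P1=[4,1,1,5,1,5](2) P2=[7,0,5,6,5,0](1)
Move 7: P2 pit2 -> P1=[5,1,1,5,1,5](2) P2=[7,0,0,7,6,1](2)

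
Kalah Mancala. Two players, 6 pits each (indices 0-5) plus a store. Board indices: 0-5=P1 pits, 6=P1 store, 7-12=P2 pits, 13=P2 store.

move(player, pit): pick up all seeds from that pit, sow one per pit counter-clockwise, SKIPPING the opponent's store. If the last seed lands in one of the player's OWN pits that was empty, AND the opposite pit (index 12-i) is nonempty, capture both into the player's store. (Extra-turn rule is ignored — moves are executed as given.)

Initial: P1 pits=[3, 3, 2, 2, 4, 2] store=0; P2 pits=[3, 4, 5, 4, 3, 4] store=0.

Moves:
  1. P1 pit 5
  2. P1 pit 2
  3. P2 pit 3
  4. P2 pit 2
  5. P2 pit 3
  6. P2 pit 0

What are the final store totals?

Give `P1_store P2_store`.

Answer: 1 2

Derivation:
Move 1: P1 pit5 -> P1=[3,3,2,2,4,0](1) P2=[4,4,5,4,3,4](0)
Move 2: P1 pit2 -> P1=[3,3,0,3,5,0](1) P2=[4,4,5,4,3,4](0)
Move 3: P2 pit3 -> P1=[4,3,0,3,5,0](1) P2=[4,4,5,0,4,5](1)
Move 4: P2 pit2 -> P1=[5,3,0,3,5,0](1) P2=[4,4,0,1,5,6](2)
Move 5: P2 pit3 -> P1=[5,3,0,3,5,0](1) P2=[4,4,0,0,6,6](2)
Move 6: P2 pit0 -> P1=[5,3,0,3,5,0](1) P2=[0,5,1,1,7,6](2)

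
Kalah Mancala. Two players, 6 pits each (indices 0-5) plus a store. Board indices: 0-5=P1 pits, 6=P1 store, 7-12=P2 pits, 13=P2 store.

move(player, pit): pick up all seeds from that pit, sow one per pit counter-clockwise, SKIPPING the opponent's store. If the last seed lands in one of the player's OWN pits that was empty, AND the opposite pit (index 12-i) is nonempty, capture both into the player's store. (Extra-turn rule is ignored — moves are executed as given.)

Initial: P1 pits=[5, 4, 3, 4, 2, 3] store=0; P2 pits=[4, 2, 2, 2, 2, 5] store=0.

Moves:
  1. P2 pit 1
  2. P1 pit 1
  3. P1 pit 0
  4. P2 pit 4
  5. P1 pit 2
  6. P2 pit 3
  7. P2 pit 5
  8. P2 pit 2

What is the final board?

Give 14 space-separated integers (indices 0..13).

Move 1: P2 pit1 -> P1=[5,4,3,4,2,3](0) P2=[4,0,3,3,2,5](0)
Move 2: P1 pit1 -> P1=[5,0,4,5,3,4](0) P2=[4,0,3,3,2,5](0)
Move 3: P1 pit0 -> P1=[0,1,5,6,4,5](0) P2=[4,0,3,3,2,5](0)
Move 4: P2 pit4 -> P1=[0,1,5,6,4,5](0) P2=[4,0,3,3,0,6](1)
Move 5: P1 pit2 -> P1=[0,1,0,7,5,6](1) P2=[5,0,3,3,0,6](1)
Move 6: P2 pit3 -> P1=[0,1,0,7,5,6](1) P2=[5,0,3,0,1,7](2)
Move 7: P2 pit5 -> P1=[1,2,1,8,6,7](1) P2=[5,0,3,0,1,0](3)
Move 8: P2 pit2 -> P1=[0,2,1,8,6,7](1) P2=[5,0,0,1,2,0](5)

Answer: 0 2 1 8 6 7 1 5 0 0 1 2 0 5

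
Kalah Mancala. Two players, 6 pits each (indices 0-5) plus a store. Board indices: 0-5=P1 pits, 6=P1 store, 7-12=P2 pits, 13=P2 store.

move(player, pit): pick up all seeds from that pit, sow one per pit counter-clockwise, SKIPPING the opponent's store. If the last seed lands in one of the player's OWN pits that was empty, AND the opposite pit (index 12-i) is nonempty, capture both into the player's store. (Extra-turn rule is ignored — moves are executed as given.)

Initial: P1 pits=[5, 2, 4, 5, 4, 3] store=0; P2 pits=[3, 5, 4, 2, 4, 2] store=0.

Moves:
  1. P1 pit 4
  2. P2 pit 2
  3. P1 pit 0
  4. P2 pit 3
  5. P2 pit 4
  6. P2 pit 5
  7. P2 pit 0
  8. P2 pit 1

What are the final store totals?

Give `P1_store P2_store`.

Answer: 1 11

Derivation:
Move 1: P1 pit4 -> P1=[5,2,4,5,0,4](1) P2=[4,6,4,2,4,2](0)
Move 2: P2 pit2 -> P1=[5,2,4,5,0,4](1) P2=[4,6,0,3,5,3](1)
Move 3: P1 pit0 -> P1=[0,3,5,6,1,5](1) P2=[4,6,0,3,5,3](1)
Move 4: P2 pit3 -> P1=[0,3,5,6,1,5](1) P2=[4,6,0,0,6,4](2)
Move 5: P2 pit4 -> P1=[1,4,6,7,1,5](1) P2=[4,6,0,0,0,5](3)
Move 6: P2 pit5 -> P1=[2,5,7,8,1,5](1) P2=[4,6,0,0,0,0](4)
Move 7: P2 pit0 -> P1=[2,0,7,8,1,5](1) P2=[0,7,1,1,0,0](10)
Move 8: P2 pit1 -> P1=[3,1,7,8,1,5](1) P2=[0,0,2,2,1,1](11)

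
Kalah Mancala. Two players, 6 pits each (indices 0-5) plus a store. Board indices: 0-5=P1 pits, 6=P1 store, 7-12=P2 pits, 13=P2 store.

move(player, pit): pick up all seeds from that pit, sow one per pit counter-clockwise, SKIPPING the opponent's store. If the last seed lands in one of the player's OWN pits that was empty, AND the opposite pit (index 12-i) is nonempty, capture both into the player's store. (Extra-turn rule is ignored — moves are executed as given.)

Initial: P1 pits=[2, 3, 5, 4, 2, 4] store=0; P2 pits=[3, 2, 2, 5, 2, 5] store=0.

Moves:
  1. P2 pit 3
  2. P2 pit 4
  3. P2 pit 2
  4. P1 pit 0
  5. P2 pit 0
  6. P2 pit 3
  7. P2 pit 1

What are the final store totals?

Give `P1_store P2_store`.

Move 1: P2 pit3 -> P1=[3,4,5,4,2,4](0) P2=[3,2,2,0,3,6](1)
Move 2: P2 pit4 -> P1=[4,4,5,4,2,4](0) P2=[3,2,2,0,0,7](2)
Move 3: P2 pit2 -> P1=[4,0,5,4,2,4](0) P2=[3,2,0,1,0,7](7)
Move 4: P1 pit0 -> P1=[0,1,6,5,3,4](0) P2=[3,2,0,1,0,7](7)
Move 5: P2 pit0 -> P1=[0,1,6,5,3,4](0) P2=[0,3,1,2,0,7](7)
Move 6: P2 pit3 -> P1=[0,1,6,5,3,4](0) P2=[0,3,1,0,1,8](7)
Move 7: P2 pit1 -> P1=[0,1,6,5,3,4](0) P2=[0,0,2,1,2,8](7)

Answer: 0 7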